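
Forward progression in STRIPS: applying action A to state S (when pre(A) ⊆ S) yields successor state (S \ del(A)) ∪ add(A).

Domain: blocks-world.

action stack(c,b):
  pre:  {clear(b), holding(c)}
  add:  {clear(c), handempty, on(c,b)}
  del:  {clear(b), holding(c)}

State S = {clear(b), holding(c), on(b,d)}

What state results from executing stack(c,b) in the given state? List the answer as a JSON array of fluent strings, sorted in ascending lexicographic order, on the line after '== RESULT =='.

Progress:
  pre ⊆ S: {clear(b), holding(c)} ⊆ S  — applicable
  S \ del = {on(b,d)}
  ∪ add   = {clear(c), handempty, on(b,d), on(c,b)}

== RESULT ==
["clear(c)", "handempty", "on(b,d)", "on(c,b)"]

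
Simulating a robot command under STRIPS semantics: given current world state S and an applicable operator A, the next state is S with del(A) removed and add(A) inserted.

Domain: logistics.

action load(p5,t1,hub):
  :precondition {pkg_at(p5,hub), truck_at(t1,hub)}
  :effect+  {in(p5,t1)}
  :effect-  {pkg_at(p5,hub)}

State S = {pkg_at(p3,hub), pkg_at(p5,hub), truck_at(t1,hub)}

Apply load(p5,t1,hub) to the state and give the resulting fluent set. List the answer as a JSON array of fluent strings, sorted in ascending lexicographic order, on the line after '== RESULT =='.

Compute (S \ del) ∪ add:
  pre ⊆ S: {pkg_at(p5,hub), truck_at(t1,hub)} ⊆ S  — applicable
  S \ del = {pkg_at(p3,hub), truck_at(t1,hub)}
  ∪ add   = {in(p5,t1), pkg_at(p3,hub), truck_at(t1,hub)}

== RESULT ==
["in(p5,t1)", "pkg_at(p3,hub)", "truck_at(t1,hub)"]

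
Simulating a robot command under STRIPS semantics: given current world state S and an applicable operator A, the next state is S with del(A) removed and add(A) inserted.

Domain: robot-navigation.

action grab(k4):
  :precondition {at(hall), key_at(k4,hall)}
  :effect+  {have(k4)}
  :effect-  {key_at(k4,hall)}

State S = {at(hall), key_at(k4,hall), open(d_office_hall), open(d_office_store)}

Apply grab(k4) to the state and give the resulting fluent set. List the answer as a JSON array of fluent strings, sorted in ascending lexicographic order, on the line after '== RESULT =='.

Compute (S \ del) ∪ add:
  pre ⊆ S: {at(hall), key_at(k4,hall)} ⊆ S  — applicable
  S \ del = {at(hall), open(d_office_hall), open(d_office_store)}
  ∪ add   = {at(hall), have(k4), open(d_office_hall), open(d_office_store)}

== RESULT ==
["at(hall)", "have(k4)", "open(d_office_hall)", "open(d_office_store)"]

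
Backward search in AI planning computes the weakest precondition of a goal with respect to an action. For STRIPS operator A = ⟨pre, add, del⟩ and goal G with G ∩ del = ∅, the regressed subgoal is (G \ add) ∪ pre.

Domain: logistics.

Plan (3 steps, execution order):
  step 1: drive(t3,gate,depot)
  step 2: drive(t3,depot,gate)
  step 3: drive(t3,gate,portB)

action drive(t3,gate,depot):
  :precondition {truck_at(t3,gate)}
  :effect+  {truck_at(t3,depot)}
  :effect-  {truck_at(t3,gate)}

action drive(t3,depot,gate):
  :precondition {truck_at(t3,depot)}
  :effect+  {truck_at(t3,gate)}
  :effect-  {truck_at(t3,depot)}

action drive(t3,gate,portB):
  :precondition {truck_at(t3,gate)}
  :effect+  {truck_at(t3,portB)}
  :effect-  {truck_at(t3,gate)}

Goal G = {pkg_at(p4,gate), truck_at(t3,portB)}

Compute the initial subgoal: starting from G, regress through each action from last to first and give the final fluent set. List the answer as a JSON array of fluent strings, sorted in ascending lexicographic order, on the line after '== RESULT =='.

Work backward from the goal:
  through step 3 (drive(t3,gate,portB)): drop {truck_at(t3,portB)}, keep {pkg_at(p4,gate)}, require {truck_at(t3,gate)}
    → {pkg_at(p4,gate), truck_at(t3,gate)}
  through step 2 (drive(t3,depot,gate)): drop {truck_at(t3,gate)}, keep {pkg_at(p4,gate)}, require {truck_at(t3,depot)}
    → {pkg_at(p4,gate), truck_at(t3,depot)}
  through step 1 (drive(t3,gate,depot)): drop {truck_at(t3,depot)}, keep {pkg_at(p4,gate)}, require {truck_at(t3,gate)}
    → {pkg_at(p4,gate), truck_at(t3,gate)}

== RESULT ==
["pkg_at(p4,gate)", "truck_at(t3,gate)"]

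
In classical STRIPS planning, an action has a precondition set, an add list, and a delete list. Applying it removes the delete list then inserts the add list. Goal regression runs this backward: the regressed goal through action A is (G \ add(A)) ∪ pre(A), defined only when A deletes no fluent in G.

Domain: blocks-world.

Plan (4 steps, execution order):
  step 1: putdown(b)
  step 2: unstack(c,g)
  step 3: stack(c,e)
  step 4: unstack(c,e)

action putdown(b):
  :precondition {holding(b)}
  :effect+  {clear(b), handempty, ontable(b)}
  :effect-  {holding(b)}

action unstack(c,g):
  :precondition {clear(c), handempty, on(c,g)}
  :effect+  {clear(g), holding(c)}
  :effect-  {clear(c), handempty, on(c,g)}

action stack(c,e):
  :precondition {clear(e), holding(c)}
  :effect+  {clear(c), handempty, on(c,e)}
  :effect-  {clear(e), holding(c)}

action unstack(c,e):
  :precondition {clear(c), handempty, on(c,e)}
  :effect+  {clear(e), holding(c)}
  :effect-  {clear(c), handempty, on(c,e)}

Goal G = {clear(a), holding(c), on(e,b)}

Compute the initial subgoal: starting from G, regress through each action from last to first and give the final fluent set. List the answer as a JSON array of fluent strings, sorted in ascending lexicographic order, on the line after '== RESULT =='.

Work backward from the goal:
  through step 4 (unstack(c,e)): drop {holding(c)}, keep {clear(a), on(e,b)}, require {clear(c), handempty, on(c,e)}
    → {clear(a), clear(c), handempty, on(c,e), on(e,b)}
  through step 3 (stack(c,e)): drop {clear(c), handempty, on(c,e)}, keep {clear(a), on(e,b)}, require {clear(e), holding(c)}
    → {clear(a), clear(e), holding(c), on(e,b)}
  through step 2 (unstack(c,g)): drop {holding(c)}, keep {clear(a), clear(e), on(e,b)}, require {clear(c), handempty, on(c,g)}
    → {clear(a), clear(c), clear(e), handempty, on(c,g), on(e,b)}
  through step 1 (putdown(b)): drop {handempty}, keep {clear(a), clear(c), clear(e), on(c,g), on(e,b)}, require {holding(b)}
    → {clear(a), clear(c), clear(e), holding(b), on(c,g), on(e,b)}

== RESULT ==
["clear(a)", "clear(c)", "clear(e)", "holding(b)", "on(c,g)", "on(e,b)"]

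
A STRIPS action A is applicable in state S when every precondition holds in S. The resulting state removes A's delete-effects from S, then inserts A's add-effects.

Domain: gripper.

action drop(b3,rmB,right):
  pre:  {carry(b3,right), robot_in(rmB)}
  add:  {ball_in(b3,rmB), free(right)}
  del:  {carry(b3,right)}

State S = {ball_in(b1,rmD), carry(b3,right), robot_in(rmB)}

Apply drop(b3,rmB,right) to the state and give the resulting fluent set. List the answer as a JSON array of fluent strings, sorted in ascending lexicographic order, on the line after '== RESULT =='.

Compute (S \ del) ∪ add:
  pre ⊆ S: {carry(b3,right), robot_in(rmB)} ⊆ S  — applicable
  S \ del = {ball_in(b1,rmD), robot_in(rmB)}
  ∪ add   = {ball_in(b1,rmD), ball_in(b3,rmB), free(right), robot_in(rmB)}

== RESULT ==
["ball_in(b1,rmD)", "ball_in(b3,rmB)", "free(right)", "robot_in(rmB)"]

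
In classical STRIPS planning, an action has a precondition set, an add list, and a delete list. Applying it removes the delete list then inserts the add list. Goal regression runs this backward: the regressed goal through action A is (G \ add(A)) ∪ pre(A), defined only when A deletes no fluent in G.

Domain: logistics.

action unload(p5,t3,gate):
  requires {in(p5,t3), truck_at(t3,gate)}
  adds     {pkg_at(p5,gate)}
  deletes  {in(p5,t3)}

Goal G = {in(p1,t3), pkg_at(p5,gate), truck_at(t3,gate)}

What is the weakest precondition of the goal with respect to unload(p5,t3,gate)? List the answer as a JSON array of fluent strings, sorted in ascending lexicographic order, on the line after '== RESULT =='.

Compute (G \ add) ∪ pre:
  G ∩ del = {}  (empty — regression defined)
  G \ add = {in(p1,t3), pkg_at(p5,gate), truck_at(t3,gate)} \ {pkg_at(p5,gate)} = {in(p1,t3), truck_at(t3,gate)}
  ∪ pre   = {in(p1,t3), truck_at(t3,gate)} ∪ {in(p5,t3), truck_at(t3,gate)}
          = {in(p1,t3), in(p5,t3), truck_at(t3,gate)}

== RESULT ==
["in(p1,t3)", "in(p5,t3)", "truck_at(t3,gate)"]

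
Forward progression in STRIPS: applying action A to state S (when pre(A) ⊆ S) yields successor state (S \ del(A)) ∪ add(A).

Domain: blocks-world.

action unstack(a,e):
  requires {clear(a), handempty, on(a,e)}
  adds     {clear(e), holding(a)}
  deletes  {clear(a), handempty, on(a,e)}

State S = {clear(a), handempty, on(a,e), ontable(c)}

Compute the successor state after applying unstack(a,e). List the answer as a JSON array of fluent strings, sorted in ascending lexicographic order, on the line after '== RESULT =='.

Progress:
  pre ⊆ S: {clear(a), handempty, on(a,e)} ⊆ S  — applicable
  S \ del = {ontable(c)}
  ∪ add   = {clear(e), holding(a), ontable(c)}

== RESULT ==
["clear(e)", "holding(a)", "ontable(c)"]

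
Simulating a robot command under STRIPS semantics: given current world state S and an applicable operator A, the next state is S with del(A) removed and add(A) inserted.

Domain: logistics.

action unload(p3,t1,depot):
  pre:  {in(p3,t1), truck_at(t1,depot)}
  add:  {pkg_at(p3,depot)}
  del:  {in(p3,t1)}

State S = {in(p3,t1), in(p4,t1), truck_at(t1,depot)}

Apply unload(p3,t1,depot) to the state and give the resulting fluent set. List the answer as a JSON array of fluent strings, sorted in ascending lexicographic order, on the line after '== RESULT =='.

Compute (S \ del) ∪ add:
  pre ⊆ S: {in(p3,t1), truck_at(t1,depot)} ⊆ S  — applicable
  S \ del = {in(p4,t1), truck_at(t1,depot)}
  ∪ add   = {in(p4,t1), pkg_at(p3,depot), truck_at(t1,depot)}

== RESULT ==
["in(p4,t1)", "pkg_at(p3,depot)", "truck_at(t1,depot)"]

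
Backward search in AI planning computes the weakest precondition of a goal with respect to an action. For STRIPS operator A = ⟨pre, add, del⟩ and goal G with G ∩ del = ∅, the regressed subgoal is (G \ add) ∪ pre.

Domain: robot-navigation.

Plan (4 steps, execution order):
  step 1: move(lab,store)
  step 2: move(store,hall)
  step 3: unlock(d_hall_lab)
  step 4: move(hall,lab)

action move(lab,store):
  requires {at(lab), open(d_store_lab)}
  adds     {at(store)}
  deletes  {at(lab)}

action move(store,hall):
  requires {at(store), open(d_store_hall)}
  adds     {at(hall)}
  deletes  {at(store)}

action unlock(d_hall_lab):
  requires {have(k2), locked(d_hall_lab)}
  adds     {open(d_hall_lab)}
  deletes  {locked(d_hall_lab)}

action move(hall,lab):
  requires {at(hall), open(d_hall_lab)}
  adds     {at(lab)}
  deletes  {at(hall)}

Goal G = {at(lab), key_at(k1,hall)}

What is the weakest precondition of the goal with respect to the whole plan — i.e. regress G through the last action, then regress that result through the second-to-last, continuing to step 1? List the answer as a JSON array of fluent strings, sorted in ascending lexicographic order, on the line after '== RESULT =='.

Regress step by step:
  through step 4 (move(hall,lab)): drop {at(lab)}, keep {key_at(k1,hall)}, require {at(hall), open(d_hall_lab)}
    → {at(hall), key_at(k1,hall), open(d_hall_lab)}
  through step 3 (unlock(d_hall_lab)): drop {open(d_hall_lab)}, keep {at(hall), key_at(k1,hall)}, require {have(k2), locked(d_hall_lab)}
    → {at(hall), have(k2), key_at(k1,hall), locked(d_hall_lab)}
  through step 2 (move(store,hall)): drop {at(hall)}, keep {have(k2), key_at(k1,hall), locked(d_hall_lab)}, require {at(store), open(d_store_hall)}
    → {at(store), have(k2), key_at(k1,hall), locked(d_hall_lab), open(d_store_hall)}
  through step 1 (move(lab,store)): drop {at(store)}, keep {have(k2), key_at(k1,hall), locked(d_hall_lab), open(d_store_hall)}, require {at(lab), open(d_store_lab)}
    → {at(lab), have(k2), key_at(k1,hall), locked(d_hall_lab), open(d_store_hall), open(d_store_lab)}

== RESULT ==
["at(lab)", "have(k2)", "key_at(k1,hall)", "locked(d_hall_lab)", "open(d_store_hall)", "open(d_store_lab)"]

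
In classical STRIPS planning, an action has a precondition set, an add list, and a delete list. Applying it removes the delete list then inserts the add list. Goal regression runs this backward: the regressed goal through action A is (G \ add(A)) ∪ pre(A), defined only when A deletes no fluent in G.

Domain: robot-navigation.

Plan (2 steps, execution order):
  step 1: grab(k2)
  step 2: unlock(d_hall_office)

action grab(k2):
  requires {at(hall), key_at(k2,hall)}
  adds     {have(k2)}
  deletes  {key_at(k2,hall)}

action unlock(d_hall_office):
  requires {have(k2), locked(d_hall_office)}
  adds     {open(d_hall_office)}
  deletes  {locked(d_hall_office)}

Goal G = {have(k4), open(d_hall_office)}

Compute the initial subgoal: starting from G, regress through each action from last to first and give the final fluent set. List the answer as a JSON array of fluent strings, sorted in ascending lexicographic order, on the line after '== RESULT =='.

Work backward from the goal:
  through step 2 (unlock(d_hall_office)): drop {open(d_hall_office)}, keep {have(k4)}, require {have(k2), locked(d_hall_office)}
    → {have(k2), have(k4), locked(d_hall_office)}
  through step 1 (grab(k2)): drop {have(k2)}, keep {have(k4), locked(d_hall_office)}, require {at(hall), key_at(k2,hall)}
    → {at(hall), have(k4), key_at(k2,hall), locked(d_hall_office)}

== RESULT ==
["at(hall)", "have(k4)", "key_at(k2,hall)", "locked(d_hall_office)"]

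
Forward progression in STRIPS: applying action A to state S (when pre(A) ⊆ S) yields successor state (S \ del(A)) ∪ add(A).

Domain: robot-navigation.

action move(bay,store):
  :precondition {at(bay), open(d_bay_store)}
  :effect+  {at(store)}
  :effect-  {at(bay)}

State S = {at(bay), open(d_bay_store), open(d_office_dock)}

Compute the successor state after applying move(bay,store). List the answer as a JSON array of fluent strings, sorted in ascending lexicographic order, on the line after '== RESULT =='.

Compute (S \ del) ∪ add:
  pre ⊆ S: {at(bay), open(d_bay_store)} ⊆ S  — applicable
  S \ del = {open(d_bay_store), open(d_office_dock)}
  ∪ add   = {at(store), open(d_bay_store), open(d_office_dock)}

== RESULT ==
["at(store)", "open(d_bay_store)", "open(d_office_dock)"]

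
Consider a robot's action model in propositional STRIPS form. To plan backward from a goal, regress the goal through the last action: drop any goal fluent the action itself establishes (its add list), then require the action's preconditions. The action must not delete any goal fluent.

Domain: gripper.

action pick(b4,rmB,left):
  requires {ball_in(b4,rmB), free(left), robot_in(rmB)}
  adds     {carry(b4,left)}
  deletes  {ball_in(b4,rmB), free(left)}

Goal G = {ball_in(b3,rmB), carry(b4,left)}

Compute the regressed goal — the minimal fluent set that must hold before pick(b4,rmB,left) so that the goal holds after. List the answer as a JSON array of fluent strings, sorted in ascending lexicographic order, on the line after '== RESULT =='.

Compute (G \ add) ∪ pre:
  G ∩ del = {}  (empty — regression defined)
  G \ add = {ball_in(b3,rmB), carry(b4,left)} \ {carry(b4,left)} = {ball_in(b3,rmB)}
  ∪ pre   = {ball_in(b3,rmB)} ∪ {ball_in(b4,rmB), free(left), robot_in(rmB)}
          = {ball_in(b3,rmB), ball_in(b4,rmB), free(left), robot_in(rmB)}

== RESULT ==
["ball_in(b3,rmB)", "ball_in(b4,rmB)", "free(left)", "robot_in(rmB)"]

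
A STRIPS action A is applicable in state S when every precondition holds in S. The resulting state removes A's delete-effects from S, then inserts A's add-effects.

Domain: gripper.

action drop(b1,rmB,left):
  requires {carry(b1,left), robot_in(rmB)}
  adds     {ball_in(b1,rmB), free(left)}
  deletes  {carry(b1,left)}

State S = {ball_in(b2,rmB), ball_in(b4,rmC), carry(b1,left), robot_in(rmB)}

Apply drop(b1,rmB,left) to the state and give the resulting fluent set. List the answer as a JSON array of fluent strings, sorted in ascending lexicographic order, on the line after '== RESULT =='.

Compute (S \ del) ∪ add:
  pre ⊆ S: {carry(b1,left), robot_in(rmB)} ⊆ S  — applicable
  S \ del = {ball_in(b2,rmB), ball_in(b4,rmC), robot_in(rmB)}
  ∪ add   = {ball_in(b1,rmB), ball_in(b2,rmB), ball_in(b4,rmC), free(left), robot_in(rmB)}

== RESULT ==
["ball_in(b1,rmB)", "ball_in(b2,rmB)", "ball_in(b4,rmC)", "free(left)", "robot_in(rmB)"]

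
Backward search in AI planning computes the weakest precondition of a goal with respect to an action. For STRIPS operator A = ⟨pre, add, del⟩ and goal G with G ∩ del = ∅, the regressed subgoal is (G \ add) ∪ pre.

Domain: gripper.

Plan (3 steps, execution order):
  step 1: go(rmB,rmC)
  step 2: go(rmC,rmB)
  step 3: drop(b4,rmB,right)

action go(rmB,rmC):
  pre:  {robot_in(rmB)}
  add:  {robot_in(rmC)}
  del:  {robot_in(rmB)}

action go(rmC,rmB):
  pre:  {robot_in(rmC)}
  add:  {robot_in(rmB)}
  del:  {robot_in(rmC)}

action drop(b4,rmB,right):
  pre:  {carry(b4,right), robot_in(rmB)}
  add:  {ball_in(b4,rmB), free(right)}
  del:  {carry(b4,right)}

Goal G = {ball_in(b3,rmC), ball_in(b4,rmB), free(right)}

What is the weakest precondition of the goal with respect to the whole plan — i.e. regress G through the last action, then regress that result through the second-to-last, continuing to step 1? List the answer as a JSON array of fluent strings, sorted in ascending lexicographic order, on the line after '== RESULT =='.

Regress step by step:
  through step 3 (drop(b4,rmB,right)): drop {ball_in(b4,rmB), free(right)}, keep {ball_in(b3,rmC)}, require {carry(b4,right), robot_in(rmB)}
    → {ball_in(b3,rmC), carry(b4,right), robot_in(rmB)}
  through step 2 (go(rmC,rmB)): drop {robot_in(rmB)}, keep {ball_in(b3,rmC), carry(b4,right)}, require {robot_in(rmC)}
    → {ball_in(b3,rmC), carry(b4,right), robot_in(rmC)}
  through step 1 (go(rmB,rmC)): drop {robot_in(rmC)}, keep {ball_in(b3,rmC), carry(b4,right)}, require {robot_in(rmB)}
    → {ball_in(b3,rmC), carry(b4,right), robot_in(rmB)}

== RESULT ==
["ball_in(b3,rmC)", "carry(b4,right)", "robot_in(rmB)"]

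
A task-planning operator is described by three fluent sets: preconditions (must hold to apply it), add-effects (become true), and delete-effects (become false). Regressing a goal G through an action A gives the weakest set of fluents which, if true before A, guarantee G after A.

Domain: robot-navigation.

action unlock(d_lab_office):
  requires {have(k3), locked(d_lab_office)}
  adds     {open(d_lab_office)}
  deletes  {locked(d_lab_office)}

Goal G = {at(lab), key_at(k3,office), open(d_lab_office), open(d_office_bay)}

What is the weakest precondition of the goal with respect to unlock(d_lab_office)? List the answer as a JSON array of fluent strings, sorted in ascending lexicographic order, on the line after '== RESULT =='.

Regress:
  G ∩ del = {}  (empty — regression defined)
  G \ add = {at(lab), key_at(k3,office), open(d_lab_office), open(d_office_bay)} \ {open(d_lab_office)} = {at(lab), key_at(k3,office), open(d_office_bay)}
  ∪ pre   = {at(lab), key_at(k3,office), open(d_office_bay)} ∪ {have(k3), locked(d_lab_office)}
          = {at(lab), have(k3), key_at(k3,office), locked(d_lab_office), open(d_office_bay)}

== RESULT ==
["at(lab)", "have(k3)", "key_at(k3,office)", "locked(d_lab_office)", "open(d_office_bay)"]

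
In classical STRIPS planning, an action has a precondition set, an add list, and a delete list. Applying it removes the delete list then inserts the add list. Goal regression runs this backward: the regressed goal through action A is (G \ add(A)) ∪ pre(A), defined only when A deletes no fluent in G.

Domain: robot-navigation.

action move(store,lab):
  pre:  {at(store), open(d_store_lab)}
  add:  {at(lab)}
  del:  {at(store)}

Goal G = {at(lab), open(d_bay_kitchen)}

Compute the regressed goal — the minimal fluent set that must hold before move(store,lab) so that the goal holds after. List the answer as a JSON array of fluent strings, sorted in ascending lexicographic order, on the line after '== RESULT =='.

Compute (G \ add) ∪ pre:
  G ∩ del = {}  (empty — regression defined)
  G \ add = {at(lab), open(d_bay_kitchen)} \ {at(lab)} = {open(d_bay_kitchen)}
  ∪ pre   = {open(d_bay_kitchen)} ∪ {at(store), open(d_store_lab)}
          = {at(store), open(d_bay_kitchen), open(d_store_lab)}

== RESULT ==
["at(store)", "open(d_bay_kitchen)", "open(d_store_lab)"]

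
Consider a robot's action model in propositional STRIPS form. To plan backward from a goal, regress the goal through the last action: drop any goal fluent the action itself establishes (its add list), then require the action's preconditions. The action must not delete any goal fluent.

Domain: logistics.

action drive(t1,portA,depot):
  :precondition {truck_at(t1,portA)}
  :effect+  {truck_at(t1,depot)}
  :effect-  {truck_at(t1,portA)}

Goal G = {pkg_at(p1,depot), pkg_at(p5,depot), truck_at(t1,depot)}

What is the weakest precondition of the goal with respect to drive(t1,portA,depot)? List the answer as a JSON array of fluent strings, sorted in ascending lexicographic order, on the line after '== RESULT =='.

Regress:
  G ∩ del = {}  (empty — regression defined)
  G \ add = {pkg_at(p1,depot), pkg_at(p5,depot), truck_at(t1,depot)} \ {truck_at(t1,depot)} = {pkg_at(p1,depot), pkg_at(p5,depot)}
  ∪ pre   = {pkg_at(p1,depot), pkg_at(p5,depot)} ∪ {truck_at(t1,portA)}
          = {pkg_at(p1,depot), pkg_at(p5,depot), truck_at(t1,portA)}

== RESULT ==
["pkg_at(p1,depot)", "pkg_at(p5,depot)", "truck_at(t1,portA)"]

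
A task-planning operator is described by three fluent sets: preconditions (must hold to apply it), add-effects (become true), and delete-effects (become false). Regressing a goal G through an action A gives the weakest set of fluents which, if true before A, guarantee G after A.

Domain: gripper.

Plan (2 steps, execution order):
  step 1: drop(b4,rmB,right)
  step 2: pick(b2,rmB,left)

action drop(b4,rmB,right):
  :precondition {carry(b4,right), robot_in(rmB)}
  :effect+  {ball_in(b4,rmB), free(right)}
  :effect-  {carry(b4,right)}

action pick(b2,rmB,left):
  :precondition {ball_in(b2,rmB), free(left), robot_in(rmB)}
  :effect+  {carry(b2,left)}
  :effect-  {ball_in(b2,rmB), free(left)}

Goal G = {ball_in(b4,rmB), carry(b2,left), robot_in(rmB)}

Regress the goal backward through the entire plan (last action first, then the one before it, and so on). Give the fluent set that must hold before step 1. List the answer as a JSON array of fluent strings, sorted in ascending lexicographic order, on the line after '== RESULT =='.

Work backward from the goal:
  through step 2 (pick(b2,rmB,left)): drop {carry(b2,left)}, keep {ball_in(b4,rmB), robot_in(rmB)}, require {ball_in(b2,rmB), free(left), robot_in(rmB)}
    → {ball_in(b2,rmB), ball_in(b4,rmB), free(left), robot_in(rmB)}
  through step 1 (drop(b4,rmB,right)): drop {ball_in(b4,rmB)}, keep {ball_in(b2,rmB), free(left), robot_in(rmB)}, require {carry(b4,right), robot_in(rmB)}
    → {ball_in(b2,rmB), carry(b4,right), free(left), robot_in(rmB)}

== RESULT ==
["ball_in(b2,rmB)", "carry(b4,right)", "free(left)", "robot_in(rmB)"]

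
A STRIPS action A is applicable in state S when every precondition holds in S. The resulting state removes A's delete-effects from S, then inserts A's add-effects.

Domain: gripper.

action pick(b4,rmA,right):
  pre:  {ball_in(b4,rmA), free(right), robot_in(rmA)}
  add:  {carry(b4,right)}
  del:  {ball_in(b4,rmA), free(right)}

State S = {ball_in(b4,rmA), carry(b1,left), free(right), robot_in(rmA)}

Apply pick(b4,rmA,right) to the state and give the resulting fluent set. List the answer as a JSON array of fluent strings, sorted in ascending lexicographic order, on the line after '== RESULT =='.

Progress:
  pre ⊆ S: {ball_in(b4,rmA), free(right), robot_in(rmA)} ⊆ S  — applicable
  S \ del = {carry(b1,left), robot_in(rmA)}
  ∪ add   = {carry(b1,left), carry(b4,right), robot_in(rmA)}

== RESULT ==
["carry(b1,left)", "carry(b4,right)", "robot_in(rmA)"]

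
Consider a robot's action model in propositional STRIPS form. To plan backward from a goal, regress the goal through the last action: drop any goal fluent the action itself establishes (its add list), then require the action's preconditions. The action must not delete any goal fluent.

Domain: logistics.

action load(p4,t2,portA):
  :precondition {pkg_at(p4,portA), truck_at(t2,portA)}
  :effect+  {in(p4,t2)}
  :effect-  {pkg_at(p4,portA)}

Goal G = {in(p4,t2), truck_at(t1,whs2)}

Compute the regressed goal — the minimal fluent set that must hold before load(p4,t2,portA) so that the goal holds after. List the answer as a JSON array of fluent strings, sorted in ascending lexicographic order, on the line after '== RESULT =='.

Compute (G \ add) ∪ pre:
  G ∩ del = {}  (empty — regression defined)
  G \ add = {in(p4,t2), truck_at(t1,whs2)} \ {in(p4,t2)} = {truck_at(t1,whs2)}
  ∪ pre   = {truck_at(t1,whs2)} ∪ {pkg_at(p4,portA), truck_at(t2,portA)}
          = {pkg_at(p4,portA), truck_at(t1,whs2), truck_at(t2,portA)}

== RESULT ==
["pkg_at(p4,portA)", "truck_at(t1,whs2)", "truck_at(t2,portA)"]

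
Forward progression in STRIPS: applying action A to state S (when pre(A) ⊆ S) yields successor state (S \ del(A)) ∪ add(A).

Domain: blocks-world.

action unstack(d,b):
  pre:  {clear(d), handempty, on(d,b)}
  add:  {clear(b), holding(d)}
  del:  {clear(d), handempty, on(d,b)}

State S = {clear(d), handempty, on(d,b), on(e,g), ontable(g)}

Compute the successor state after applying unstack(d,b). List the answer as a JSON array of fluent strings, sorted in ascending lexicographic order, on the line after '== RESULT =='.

Progress:
  pre ⊆ S: {clear(d), handempty, on(d,b)} ⊆ S  — applicable
  S \ del = {on(e,g), ontable(g)}
  ∪ add   = {clear(b), holding(d), on(e,g), ontable(g)}

== RESULT ==
["clear(b)", "holding(d)", "on(e,g)", "ontable(g)"]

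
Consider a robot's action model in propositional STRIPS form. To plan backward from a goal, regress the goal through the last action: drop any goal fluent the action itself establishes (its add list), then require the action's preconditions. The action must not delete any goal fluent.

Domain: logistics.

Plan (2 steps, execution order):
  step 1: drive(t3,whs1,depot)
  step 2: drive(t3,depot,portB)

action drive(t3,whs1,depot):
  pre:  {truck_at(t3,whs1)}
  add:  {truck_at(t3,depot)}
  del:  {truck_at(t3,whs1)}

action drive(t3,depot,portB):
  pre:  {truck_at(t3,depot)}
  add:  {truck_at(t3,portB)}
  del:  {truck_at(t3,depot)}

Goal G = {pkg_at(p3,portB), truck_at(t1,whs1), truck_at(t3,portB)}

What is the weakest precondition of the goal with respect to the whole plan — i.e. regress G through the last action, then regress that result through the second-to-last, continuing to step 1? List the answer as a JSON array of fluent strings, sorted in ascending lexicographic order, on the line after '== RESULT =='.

Work backward from the goal:
  through step 2 (drive(t3,depot,portB)): drop {truck_at(t3,portB)}, keep {pkg_at(p3,portB), truck_at(t1,whs1)}, require {truck_at(t3,depot)}
    → {pkg_at(p3,portB), truck_at(t1,whs1), truck_at(t3,depot)}
  through step 1 (drive(t3,whs1,depot)): drop {truck_at(t3,depot)}, keep {pkg_at(p3,portB), truck_at(t1,whs1)}, require {truck_at(t3,whs1)}
    → {pkg_at(p3,portB), truck_at(t1,whs1), truck_at(t3,whs1)}

== RESULT ==
["pkg_at(p3,portB)", "truck_at(t1,whs1)", "truck_at(t3,whs1)"]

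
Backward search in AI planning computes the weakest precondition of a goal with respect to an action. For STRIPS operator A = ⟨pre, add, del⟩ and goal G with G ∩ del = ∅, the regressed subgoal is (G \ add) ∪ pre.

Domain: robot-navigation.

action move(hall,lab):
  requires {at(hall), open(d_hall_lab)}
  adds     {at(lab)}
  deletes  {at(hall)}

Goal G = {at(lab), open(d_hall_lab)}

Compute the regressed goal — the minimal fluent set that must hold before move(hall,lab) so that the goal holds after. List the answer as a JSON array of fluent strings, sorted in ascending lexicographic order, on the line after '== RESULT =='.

Regress:
  G ∩ del = {}  (empty — regression defined)
  G \ add = {at(lab), open(d_hall_lab)} \ {at(lab)} = {open(d_hall_lab)}
  ∪ pre   = {open(d_hall_lab)} ∪ {at(hall), open(d_hall_lab)}
          = {at(hall), open(d_hall_lab)}

== RESULT ==
["at(hall)", "open(d_hall_lab)"]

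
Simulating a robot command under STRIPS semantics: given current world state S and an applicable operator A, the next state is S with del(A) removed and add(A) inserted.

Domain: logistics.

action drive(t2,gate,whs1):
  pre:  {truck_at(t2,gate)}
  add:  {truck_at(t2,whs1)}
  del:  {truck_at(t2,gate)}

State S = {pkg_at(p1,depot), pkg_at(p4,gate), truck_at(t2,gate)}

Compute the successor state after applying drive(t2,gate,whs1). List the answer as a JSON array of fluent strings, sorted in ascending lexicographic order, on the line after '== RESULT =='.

Compute (S \ del) ∪ add:
  pre ⊆ S: {truck_at(t2,gate)} ⊆ S  — applicable
  S \ del = {pkg_at(p1,depot), pkg_at(p4,gate)}
  ∪ add   = {pkg_at(p1,depot), pkg_at(p4,gate), truck_at(t2,whs1)}

== RESULT ==
["pkg_at(p1,depot)", "pkg_at(p4,gate)", "truck_at(t2,whs1)"]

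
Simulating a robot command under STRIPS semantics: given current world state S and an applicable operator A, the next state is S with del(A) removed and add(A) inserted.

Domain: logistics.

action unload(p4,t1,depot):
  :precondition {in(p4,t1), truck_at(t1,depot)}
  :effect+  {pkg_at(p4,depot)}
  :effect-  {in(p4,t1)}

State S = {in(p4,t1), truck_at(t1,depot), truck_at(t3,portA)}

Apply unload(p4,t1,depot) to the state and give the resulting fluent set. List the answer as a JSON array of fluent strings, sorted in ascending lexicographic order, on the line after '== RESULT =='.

Progress:
  pre ⊆ S: {in(p4,t1), truck_at(t1,depot)} ⊆ S  — applicable
  S \ del = {truck_at(t1,depot), truck_at(t3,portA)}
  ∪ add   = {pkg_at(p4,depot), truck_at(t1,depot), truck_at(t3,portA)}

== RESULT ==
["pkg_at(p4,depot)", "truck_at(t1,depot)", "truck_at(t3,portA)"]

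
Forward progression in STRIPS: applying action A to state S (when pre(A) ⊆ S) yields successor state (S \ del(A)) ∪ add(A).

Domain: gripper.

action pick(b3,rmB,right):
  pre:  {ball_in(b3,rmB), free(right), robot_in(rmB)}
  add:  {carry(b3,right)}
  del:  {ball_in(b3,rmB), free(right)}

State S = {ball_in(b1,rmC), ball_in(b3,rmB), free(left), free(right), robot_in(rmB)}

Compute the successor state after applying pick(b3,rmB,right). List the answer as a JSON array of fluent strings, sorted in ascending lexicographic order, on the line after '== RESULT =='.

Compute (S \ del) ∪ add:
  pre ⊆ S: {ball_in(b3,rmB), free(right), robot_in(rmB)} ⊆ S  — applicable
  S \ del = {ball_in(b1,rmC), free(left), robot_in(rmB)}
  ∪ add   = {ball_in(b1,rmC), carry(b3,right), free(left), robot_in(rmB)}

== RESULT ==
["ball_in(b1,rmC)", "carry(b3,right)", "free(left)", "robot_in(rmB)"]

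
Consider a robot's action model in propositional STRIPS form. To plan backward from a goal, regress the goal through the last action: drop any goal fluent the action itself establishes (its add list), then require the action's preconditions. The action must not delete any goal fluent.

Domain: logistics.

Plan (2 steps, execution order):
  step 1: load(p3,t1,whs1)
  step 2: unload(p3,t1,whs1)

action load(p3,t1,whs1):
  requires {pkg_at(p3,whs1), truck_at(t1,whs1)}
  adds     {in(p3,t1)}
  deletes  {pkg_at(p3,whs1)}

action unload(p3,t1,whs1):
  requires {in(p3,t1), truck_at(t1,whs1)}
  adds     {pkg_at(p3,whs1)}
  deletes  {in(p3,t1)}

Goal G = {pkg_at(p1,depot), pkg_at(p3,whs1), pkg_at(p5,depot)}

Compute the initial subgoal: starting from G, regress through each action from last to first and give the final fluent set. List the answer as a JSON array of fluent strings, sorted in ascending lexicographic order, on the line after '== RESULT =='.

Regress step by step:
  through step 2 (unload(p3,t1,whs1)): drop {pkg_at(p3,whs1)}, keep {pkg_at(p1,depot), pkg_at(p5,depot)}, require {in(p3,t1), truck_at(t1,whs1)}
    → {in(p3,t1), pkg_at(p1,depot), pkg_at(p5,depot), truck_at(t1,whs1)}
  through step 1 (load(p3,t1,whs1)): drop {in(p3,t1)}, keep {pkg_at(p1,depot), pkg_at(p5,depot), truck_at(t1,whs1)}, require {pkg_at(p3,whs1), truck_at(t1,whs1)}
    → {pkg_at(p1,depot), pkg_at(p3,whs1), pkg_at(p5,depot), truck_at(t1,whs1)}

== RESULT ==
["pkg_at(p1,depot)", "pkg_at(p3,whs1)", "pkg_at(p5,depot)", "truck_at(t1,whs1)"]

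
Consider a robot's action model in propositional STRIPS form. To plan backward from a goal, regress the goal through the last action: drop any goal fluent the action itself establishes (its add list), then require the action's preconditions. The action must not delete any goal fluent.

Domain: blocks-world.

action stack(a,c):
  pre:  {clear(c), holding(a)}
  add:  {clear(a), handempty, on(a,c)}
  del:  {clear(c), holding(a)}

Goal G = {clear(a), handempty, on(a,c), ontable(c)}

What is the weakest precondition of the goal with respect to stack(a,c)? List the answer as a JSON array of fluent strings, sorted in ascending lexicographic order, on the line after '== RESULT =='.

Compute (G \ add) ∪ pre:
  G ∩ del = {}  (empty — regression defined)
  G \ add = {clear(a), handempty, on(a,c), ontable(c)} \ {clear(a), handempty, on(a,c)} = {ontable(c)}
  ∪ pre   = {ontable(c)} ∪ {clear(c), holding(a)}
          = {clear(c), holding(a), ontable(c)}

== RESULT ==
["clear(c)", "holding(a)", "ontable(c)"]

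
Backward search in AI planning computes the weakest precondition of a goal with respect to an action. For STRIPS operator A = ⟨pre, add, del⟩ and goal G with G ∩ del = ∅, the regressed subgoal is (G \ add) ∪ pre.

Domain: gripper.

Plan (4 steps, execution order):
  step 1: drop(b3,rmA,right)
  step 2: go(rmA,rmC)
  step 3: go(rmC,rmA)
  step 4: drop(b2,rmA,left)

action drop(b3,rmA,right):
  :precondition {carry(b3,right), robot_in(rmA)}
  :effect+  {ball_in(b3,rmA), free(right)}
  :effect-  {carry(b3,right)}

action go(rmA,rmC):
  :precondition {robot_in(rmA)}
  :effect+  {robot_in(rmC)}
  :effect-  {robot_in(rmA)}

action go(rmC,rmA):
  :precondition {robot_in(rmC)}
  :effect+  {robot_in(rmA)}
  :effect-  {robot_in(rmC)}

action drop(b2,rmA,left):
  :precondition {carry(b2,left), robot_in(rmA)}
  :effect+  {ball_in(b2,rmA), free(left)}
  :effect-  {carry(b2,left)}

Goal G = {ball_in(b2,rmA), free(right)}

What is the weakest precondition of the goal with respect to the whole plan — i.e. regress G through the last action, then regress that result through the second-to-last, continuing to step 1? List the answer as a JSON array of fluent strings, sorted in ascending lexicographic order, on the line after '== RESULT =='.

Regress step by step:
  through step 4 (drop(b2,rmA,left)): drop {ball_in(b2,rmA)}, keep {free(right)}, require {carry(b2,left), robot_in(rmA)}
    → {carry(b2,left), free(right), robot_in(rmA)}
  through step 3 (go(rmC,rmA)): drop {robot_in(rmA)}, keep {carry(b2,left), free(right)}, require {robot_in(rmC)}
    → {carry(b2,left), free(right), robot_in(rmC)}
  through step 2 (go(rmA,rmC)): drop {robot_in(rmC)}, keep {carry(b2,left), free(right)}, require {robot_in(rmA)}
    → {carry(b2,left), free(right), robot_in(rmA)}
  through step 1 (drop(b3,rmA,right)): drop {free(right)}, keep {carry(b2,left), robot_in(rmA)}, require {carry(b3,right), robot_in(rmA)}
    → {carry(b2,left), carry(b3,right), robot_in(rmA)}

== RESULT ==
["carry(b2,left)", "carry(b3,right)", "robot_in(rmA)"]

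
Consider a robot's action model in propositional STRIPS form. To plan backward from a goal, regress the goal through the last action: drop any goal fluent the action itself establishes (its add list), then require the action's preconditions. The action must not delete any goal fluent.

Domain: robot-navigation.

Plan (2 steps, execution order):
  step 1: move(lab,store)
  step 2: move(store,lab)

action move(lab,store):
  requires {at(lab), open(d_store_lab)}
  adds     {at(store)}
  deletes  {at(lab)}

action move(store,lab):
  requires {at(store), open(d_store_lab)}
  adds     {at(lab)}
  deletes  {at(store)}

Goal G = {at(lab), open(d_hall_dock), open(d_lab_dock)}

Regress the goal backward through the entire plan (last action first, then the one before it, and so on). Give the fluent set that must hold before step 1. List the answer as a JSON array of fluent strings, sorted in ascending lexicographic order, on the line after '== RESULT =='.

Work backward from the goal:
  through step 2 (move(store,lab)): drop {at(lab)}, keep {open(d_hall_dock), open(d_lab_dock)}, require {at(store), open(d_store_lab)}
    → {at(store), open(d_hall_dock), open(d_lab_dock), open(d_store_lab)}
  through step 1 (move(lab,store)): drop {at(store)}, keep {open(d_hall_dock), open(d_lab_dock), open(d_store_lab)}, require {at(lab), open(d_store_lab)}
    → {at(lab), open(d_hall_dock), open(d_lab_dock), open(d_store_lab)}

== RESULT ==
["at(lab)", "open(d_hall_dock)", "open(d_lab_dock)", "open(d_store_lab)"]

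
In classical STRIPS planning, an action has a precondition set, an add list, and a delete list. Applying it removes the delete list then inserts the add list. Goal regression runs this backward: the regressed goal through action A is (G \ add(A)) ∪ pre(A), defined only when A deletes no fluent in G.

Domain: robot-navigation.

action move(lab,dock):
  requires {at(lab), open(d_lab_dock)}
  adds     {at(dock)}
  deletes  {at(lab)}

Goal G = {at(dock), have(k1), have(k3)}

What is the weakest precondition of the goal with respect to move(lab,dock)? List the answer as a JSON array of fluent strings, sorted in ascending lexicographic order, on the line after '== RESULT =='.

Regress:
  G ∩ del = {}  (empty — regression defined)
  G \ add = {at(dock), have(k1), have(k3)} \ {at(dock)} = {have(k1), have(k3)}
  ∪ pre   = {have(k1), have(k3)} ∪ {at(lab), open(d_lab_dock)}
          = {at(lab), have(k1), have(k3), open(d_lab_dock)}

== RESULT ==
["at(lab)", "have(k1)", "have(k3)", "open(d_lab_dock)"]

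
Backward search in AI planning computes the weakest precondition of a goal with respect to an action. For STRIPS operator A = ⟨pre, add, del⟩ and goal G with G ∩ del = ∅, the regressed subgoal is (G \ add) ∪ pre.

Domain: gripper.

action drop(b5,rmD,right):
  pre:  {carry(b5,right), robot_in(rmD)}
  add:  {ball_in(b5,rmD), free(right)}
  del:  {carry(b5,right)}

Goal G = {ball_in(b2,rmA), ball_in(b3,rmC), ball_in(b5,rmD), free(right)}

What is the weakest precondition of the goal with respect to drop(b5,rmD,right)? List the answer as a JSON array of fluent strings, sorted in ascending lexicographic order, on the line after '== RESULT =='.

Compute (G \ add) ∪ pre:
  G ∩ del = {}  (empty — regression defined)
  G \ add = {ball_in(b2,rmA), ball_in(b3,rmC), ball_in(b5,rmD), free(right)} \ {ball_in(b5,rmD), free(right)} = {ball_in(b2,rmA), ball_in(b3,rmC)}
  ∪ pre   = {ball_in(b2,rmA), ball_in(b3,rmC)} ∪ {carry(b5,right), robot_in(rmD)}
          = {ball_in(b2,rmA), ball_in(b3,rmC), carry(b5,right), robot_in(rmD)}

== RESULT ==
["ball_in(b2,rmA)", "ball_in(b3,rmC)", "carry(b5,right)", "robot_in(rmD)"]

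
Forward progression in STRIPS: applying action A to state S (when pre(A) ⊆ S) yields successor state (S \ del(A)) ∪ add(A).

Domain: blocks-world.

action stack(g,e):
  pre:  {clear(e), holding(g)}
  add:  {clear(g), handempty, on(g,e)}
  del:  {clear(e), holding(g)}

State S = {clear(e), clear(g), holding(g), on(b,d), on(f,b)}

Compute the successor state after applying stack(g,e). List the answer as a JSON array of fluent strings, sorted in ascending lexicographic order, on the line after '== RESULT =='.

Progress:
  pre ⊆ S: {clear(e), holding(g)} ⊆ S  — applicable
  S \ del = {clear(g), on(b,d), on(f,b)}
  ∪ add   = {clear(g), handempty, on(b,d), on(f,b), on(g,e)}

== RESULT ==
["clear(g)", "handempty", "on(b,d)", "on(f,b)", "on(g,e)"]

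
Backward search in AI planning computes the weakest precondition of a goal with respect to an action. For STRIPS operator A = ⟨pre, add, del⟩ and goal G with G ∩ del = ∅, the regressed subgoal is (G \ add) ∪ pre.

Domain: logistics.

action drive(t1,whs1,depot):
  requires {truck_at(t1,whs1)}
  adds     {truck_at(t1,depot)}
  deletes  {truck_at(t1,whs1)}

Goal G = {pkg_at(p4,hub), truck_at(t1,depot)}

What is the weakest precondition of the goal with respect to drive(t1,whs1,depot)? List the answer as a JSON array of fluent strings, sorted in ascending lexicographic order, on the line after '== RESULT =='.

Regress:
  G ∩ del = {}  (empty — regression defined)
  G \ add = {pkg_at(p4,hub), truck_at(t1,depot)} \ {truck_at(t1,depot)} = {pkg_at(p4,hub)}
  ∪ pre   = {pkg_at(p4,hub)} ∪ {truck_at(t1,whs1)}
          = {pkg_at(p4,hub), truck_at(t1,whs1)}

== RESULT ==
["pkg_at(p4,hub)", "truck_at(t1,whs1)"]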